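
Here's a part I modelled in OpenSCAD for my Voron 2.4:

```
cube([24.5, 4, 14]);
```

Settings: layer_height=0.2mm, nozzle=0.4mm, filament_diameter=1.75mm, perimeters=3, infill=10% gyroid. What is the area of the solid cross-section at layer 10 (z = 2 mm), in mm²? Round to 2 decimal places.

At z = 2 mm: the 24.5×4 cube contributes its full rectangle (area 98.00 mm²). Overall, the cross-section is a single solid region. Net area = 98.00 mm².

98.00 mm²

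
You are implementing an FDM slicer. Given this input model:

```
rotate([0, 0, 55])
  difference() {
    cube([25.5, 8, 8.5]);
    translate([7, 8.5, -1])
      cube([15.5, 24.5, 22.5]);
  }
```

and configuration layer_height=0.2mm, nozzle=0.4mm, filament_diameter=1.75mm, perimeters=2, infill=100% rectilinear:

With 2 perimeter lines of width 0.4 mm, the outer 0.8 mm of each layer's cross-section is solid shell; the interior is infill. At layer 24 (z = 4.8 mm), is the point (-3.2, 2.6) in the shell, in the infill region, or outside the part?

shell

At z = 4.8 mm: the 25.5×8 cube contributes its full rectangle; the 15.5×24.5 cube at (7, 8.5) contributes its full rectangle; After the difference (first − rest): starting from the 25.5×8 cube, the 15.5×24.5 cube at (7, 8.5) misses the remaining region (no effect) — 1 connected region; (whole slice rotated 55° about Z — lengths, areas and connectivity unchanged). Overall, the cross-section is a single solid region. Undo the 55° rotation: the query point maps to (0.294, 4.113) in the un-rotated model frame. The nearest boundary edge runs (0.00, 0.00)→(0.00, 8.00); distance from the point to it = 0.29 mm. The point is inside the cross-section, 0.29 mm from the nearest boundary — within the 0.8 mm shell band (2 × 0.4).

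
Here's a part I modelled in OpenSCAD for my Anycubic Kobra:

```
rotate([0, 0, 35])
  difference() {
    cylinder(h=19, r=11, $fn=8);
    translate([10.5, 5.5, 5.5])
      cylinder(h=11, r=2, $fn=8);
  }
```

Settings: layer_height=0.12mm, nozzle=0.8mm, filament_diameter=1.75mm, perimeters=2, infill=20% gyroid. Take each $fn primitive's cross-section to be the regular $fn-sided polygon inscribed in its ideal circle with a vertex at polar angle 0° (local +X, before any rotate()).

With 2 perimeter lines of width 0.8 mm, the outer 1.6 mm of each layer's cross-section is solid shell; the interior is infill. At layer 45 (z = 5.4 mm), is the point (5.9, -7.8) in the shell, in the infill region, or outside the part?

At z = 5.4 mm: the r=11 cylinder contributes a regular 8-gon of circumradius 11; the cylinder at (10.5, 5.5) does not reach this height (z outside [5.5, 16.5]); Subtracting the remaining from the first: none of the subtracted shapes is present at this height, so the r=11 cylinder is unchanged — 1 connected region; (rotated 35° about Z; rotation is an isometry so areas/perimeters/island counts are preserved). Overall, the cross-section is a single solid region. Undo the 35° rotation: the query point maps to (0.359, -9.773) in the un-rotated model frame. The nearest boundary edge runs (-0.00, -11.00)→(7.78, -7.78); distance from the point to it = 1.00 mm. The point is inside the cross-section, 1.00 mm from the nearest boundary — within the 1.6 mm shell band (2 × 0.8).

shell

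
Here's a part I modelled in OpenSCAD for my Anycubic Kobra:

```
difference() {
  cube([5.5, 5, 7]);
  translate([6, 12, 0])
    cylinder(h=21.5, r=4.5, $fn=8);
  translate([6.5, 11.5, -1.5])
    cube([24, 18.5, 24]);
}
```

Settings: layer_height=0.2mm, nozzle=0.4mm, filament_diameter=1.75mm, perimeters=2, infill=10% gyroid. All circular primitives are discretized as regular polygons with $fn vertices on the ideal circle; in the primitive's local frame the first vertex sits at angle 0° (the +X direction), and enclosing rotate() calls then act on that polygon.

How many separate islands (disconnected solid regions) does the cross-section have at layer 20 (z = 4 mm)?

At z = 4 mm: the cube (footprint 5.5×5) is included at this height; the r=4.5 cylinder at (6, 12) gives a regular 8-gon of circumradius 4.5 (constant along its height); the cube at (6.5, 11.5) (footprint 24×18.5) is included at this height; Subtracting the remaining from the first: starting from the 5.5×5 cube, the r=4.5 cylinder at (6, 12) misses the remaining region (no effect); the 24×18.5 cube at (6.5, 11.5) misses the remaining region (no effect) — 1 connected region. Overall, the cross-section is a single solid region. Island count = 1.

1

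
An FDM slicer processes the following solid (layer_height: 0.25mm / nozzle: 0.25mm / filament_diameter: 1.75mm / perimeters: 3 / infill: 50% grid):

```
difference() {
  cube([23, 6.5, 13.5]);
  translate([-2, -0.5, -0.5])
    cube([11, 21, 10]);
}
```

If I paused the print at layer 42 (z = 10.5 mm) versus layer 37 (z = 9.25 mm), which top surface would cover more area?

Layer 42 (z = 10.5): the 23×6.5 cube contributes its full rectangle (area 149.50 mm²); the cube at (-2, -0.5) is absent (z outside [-0.5, 9.5]); Taking the first minus the rest: none of the subtracted shapes is present at this height, so the 23×6.5 cube is unchanged — area = 149.50 mm². So its area = 149.50 mm². Layer 37 (z = 9.25): the cube (footprint 23×6.5) is included at this height (area 149.50 mm²); the 11×21 cube at (-2, -0.5) contributes its full rectangle (area 231.00 mm²); Taking the first minus the rest: starting from the 23×6.5 cube (149.50 mm²), the 11×21 cube at (-2, -0.5) partially overlaps it — only the 58.50 mm² overlap (of its 231.00 mm²) is removed, clipping the outline — area = 91.00 mm². So its area = 91.00 mm². Layer 42 is larger (149.50 vs 91.00 mm²).

layer 42 (z = 10.5 mm)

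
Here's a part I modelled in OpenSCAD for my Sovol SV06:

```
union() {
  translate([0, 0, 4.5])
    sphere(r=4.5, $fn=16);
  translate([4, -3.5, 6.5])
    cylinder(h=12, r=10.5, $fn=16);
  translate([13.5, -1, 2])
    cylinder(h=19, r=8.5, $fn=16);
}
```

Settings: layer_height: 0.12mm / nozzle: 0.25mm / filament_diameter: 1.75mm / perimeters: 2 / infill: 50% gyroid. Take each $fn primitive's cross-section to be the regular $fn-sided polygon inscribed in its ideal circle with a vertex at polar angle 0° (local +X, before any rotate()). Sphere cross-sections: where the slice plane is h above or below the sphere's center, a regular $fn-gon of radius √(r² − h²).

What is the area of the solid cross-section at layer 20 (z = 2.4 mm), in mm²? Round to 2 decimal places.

At z = 2.4 mm: the sphere: section is a regular 16-gon, circumradius = √(r²−h²) = √(4.5²−2.1²) = 3.980 (area = (16/2)·3.980²·sin(360°/16) = 48.49 mm²); the cylinder at (4, -3.5) is not intersected at this z (z outside [6.5, 18.5]); the cylinder at (13.5, -1): section is a regular 16-gon, circumradius r=8.5 (area = (16/2)·8.500²·sin(360°/16) = 221.19 mm²); Merging all regions: the 2 present regions are separate (no shared area or edge), so areas and boundary lengths simply add and each stays a separate island — area = 269.68 mm². Overall, the cross-section has 2 separate islands. Net area = 269.68 mm².

269.68 mm²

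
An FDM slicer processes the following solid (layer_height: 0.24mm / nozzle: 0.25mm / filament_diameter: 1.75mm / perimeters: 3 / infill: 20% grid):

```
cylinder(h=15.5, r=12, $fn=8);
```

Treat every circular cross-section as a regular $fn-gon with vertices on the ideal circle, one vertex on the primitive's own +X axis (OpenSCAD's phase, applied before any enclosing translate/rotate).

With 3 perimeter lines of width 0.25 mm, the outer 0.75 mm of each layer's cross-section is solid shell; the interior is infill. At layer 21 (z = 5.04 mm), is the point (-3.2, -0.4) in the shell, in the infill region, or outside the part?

infill

At z = 5.04 mm: the cylinder: section is a regular 8-gon, circumradius r=12. Overall, the cross-section is a single solid region. The nearest boundary edge runs (-12.00, 0.00)→(-8.49, -8.49); distance from the point to it = 7.98 mm. The point is inside the cross-section and 7.98 mm from the nearest boundary — more than the 0.75 mm shell width (3 × 0.25), so it's in the infill interior.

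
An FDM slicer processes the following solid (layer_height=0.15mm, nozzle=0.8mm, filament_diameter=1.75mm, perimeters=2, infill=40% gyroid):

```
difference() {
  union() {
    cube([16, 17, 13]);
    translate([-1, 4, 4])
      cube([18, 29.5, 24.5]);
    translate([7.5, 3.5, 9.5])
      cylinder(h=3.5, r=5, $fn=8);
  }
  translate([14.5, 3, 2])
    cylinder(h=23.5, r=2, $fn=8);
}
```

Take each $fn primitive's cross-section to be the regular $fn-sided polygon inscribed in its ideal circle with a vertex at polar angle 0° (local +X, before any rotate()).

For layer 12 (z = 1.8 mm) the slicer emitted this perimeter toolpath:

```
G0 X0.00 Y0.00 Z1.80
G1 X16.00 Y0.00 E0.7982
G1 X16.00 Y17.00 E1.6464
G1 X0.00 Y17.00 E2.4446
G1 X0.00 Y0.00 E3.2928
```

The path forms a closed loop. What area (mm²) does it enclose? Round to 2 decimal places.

Apply the shoelace formula to the sequence of (X, Y) vertices; enclosed area = 272.00 mm².

272.00 mm²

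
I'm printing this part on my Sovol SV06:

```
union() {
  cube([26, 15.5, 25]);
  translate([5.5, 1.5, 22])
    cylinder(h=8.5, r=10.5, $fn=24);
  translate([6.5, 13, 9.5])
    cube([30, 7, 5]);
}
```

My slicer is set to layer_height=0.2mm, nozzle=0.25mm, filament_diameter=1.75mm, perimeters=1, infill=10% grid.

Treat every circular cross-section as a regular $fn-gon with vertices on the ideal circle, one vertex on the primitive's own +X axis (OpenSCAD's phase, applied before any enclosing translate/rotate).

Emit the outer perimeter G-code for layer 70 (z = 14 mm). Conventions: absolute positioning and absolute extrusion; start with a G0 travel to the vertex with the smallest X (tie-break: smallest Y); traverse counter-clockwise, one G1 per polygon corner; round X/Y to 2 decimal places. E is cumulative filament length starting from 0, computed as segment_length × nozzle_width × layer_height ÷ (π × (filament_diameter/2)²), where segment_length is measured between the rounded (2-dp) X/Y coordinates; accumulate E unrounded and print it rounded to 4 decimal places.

G0 X0.00 Y0.00 Z14.00
G1 X26.00 Y0.00 E0.5405
G1 X26.00 Y13.00 E0.8107
G1 X36.50 Y13.00 E1.0290
G1 X36.50 Y20.00 E1.1745
G1 X6.50 Y20.00 E1.7981
G1 X6.50 Y15.50 E1.8917
G1 X0.00 Y15.50 E2.0268
G1 X0.00 Y0.00 E2.3490

At z = 14 mm: the cube (footprint 26×15.5) is included at this height; the cylinder at (5.5, 1.5) does not reach this height (z outside [22, 30.5]); the cube at (6.5, 13) (footprint 30×7) is included at this height; Merging all regions: the regions partially overlap (shared area 48.75 mm²), so overlapping operands fuse into one piece — 1 connected region. The outline is a single polygon with 8 vertices. Extrusion per mm of travel: 0.25 × 0.2 / (π × 0.875²) = 0.020788. Accumulating E over each segment gives final E = 2.3490.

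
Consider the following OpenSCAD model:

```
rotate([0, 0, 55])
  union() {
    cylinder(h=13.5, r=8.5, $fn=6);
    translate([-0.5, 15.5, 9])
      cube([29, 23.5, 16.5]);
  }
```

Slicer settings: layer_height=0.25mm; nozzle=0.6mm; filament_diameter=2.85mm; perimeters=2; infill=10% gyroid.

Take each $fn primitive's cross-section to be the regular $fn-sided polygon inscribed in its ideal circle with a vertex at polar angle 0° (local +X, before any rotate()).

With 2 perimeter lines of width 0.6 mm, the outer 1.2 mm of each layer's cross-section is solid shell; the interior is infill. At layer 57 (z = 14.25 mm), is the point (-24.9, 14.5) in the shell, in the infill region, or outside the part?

outside

At z = 14.25 mm: the cylinder is absent (z outside [0, 13.5]); the 29×23.5 cube at (-0.5, 15.5) contributes its full rectangle; Combining (union): only the 29×23.5 cube at (-0.5, 15.5) is present, so the union is just that shape — 1 connected region; (rotated 55° about Z; rotation is an isometry so areas/perimeters/island counts are preserved). Overall, the cross-section is a single solid region. Undo the 55° rotation: the query point maps to (-2.404, 28.714) in the un-rotated model frame. The nearest boundary edge runs (-0.50, 39.00)→(-0.50, 15.50); distance from the point to it = 1.90 mm. The point is not inside any of the regions above, so it lies outside the cross-section (1.90 mm from the nearest boundary).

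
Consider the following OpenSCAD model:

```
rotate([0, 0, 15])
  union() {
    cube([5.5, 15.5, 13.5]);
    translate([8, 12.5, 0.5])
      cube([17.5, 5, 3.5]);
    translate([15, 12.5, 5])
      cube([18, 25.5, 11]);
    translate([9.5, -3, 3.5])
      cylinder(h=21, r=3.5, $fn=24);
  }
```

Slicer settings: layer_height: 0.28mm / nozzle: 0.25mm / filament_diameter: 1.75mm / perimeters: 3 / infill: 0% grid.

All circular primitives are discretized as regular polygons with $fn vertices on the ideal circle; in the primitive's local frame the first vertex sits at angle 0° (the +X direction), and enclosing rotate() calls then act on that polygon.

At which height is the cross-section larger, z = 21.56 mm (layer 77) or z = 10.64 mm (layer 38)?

layer 38 (z = 10.64 mm)

Layer 77 (z = 21.56): the cube is absent (z outside [0, 13.5]); the cube at (8, 12.5) is not intersected at this z (z outside [0.5, 4]); the cube at (15, 12.5) is absent (z outside [5, 16]); the r=3.5 cylinder at (9.5, -3) contributes a regular 24-gon of circumradius 3.5 (area = (24/2)·3.500²·sin(360°/24) = 38.05 mm²); Merging all regions: only the r=3.5 cylinder at (9.5, -3) is present, so the union is just that shape — area = 38.05 mm²; (whole slice rotated 15° about Z — lengths, areas and connectivity unchanged). So its area = 38.05 mm². Layer 38 (z = 10.64): the cube is present — its section is the full 5.5×15.5 rectangle (area 85.25 mm²); the cube at (8, 12.5) is not intersected at this z (z outside [0.5, 4]); the cube at (15, 12.5) is present — its section is the full 18×25.5 rectangle (area 459.00 mm²); the cylinder at (9.5, -3): section is a regular 24-gon, circumradius r=3.5 (area = (24/2)·3.500²·sin(360°/24) = 38.05 mm²); Taking the union: the 3 present regions are separate (no shared area or edge), so areas and boundary lengths simply add and each stays a separate island — area = 582.30 mm²; (rotated 15° about Z; rotation is an isometry so areas/perimeters/island counts are preserved). So its area = 582.30 mm². Layer 38 is larger (582.30 vs 38.05 mm²).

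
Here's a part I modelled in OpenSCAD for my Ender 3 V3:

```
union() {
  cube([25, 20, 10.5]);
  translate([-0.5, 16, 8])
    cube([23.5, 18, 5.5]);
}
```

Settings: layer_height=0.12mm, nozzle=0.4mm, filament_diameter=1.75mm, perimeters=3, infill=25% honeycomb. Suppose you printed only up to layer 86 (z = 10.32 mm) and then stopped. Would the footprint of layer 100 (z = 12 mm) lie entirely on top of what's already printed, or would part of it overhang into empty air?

Compare the two slices. At z = 10.32: the cube (footprint 25×20) is included at this height (area 500.00 mm²); the 23.5×18 cube at (-0.5, 16) contributes its full rectangle (area 423.00 mm²); Combining (union): the regions partially overlap — summed areas 923.00 mm² minus the doubly-counted overlap 92.00 mm² gives 831.00 mm² — area = 831.00 mm². At z = 12: the cube is absent (z outside [0, 10.5]); the cube at (-0.5, 16) is present — its section is the full 23.5×18 rectangle (area 423.00 mm²); Taking the union: only the 23.5×18 cube at (-0.5, 16) is present, so the union is just that shape — area = 423.00 mm². Checking containment: the cross-section at z = 12 is a subset of the cross-section at z = 10.32.

entirely on top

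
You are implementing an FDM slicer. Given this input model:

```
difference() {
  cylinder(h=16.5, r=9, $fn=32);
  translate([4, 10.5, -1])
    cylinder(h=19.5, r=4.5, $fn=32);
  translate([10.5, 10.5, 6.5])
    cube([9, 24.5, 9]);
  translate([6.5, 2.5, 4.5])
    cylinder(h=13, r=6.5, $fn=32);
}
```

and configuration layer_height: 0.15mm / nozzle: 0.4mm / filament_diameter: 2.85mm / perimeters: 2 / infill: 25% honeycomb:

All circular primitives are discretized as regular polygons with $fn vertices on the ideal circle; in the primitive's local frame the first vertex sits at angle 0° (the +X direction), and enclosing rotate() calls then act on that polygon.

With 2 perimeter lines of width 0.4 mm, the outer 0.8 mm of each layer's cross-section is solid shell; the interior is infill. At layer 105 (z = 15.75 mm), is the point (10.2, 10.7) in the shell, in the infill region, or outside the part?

At z = 15.75 mm: the r=9 cylinder gives a regular 32-gon of circumradius 9 (constant along its height); the cylinder at (4, 10.5): section is a regular 32-gon, circumradius r=4.5; the cube at (10.5, 10.5) is absent (z outside [6.5, 15.5]); the r=6.5 cylinder at (6.5, 2.5) gives a regular 32-gon of circumradius 6.5 (constant along its height); Taking the first minus the rest: starting from the r=9 cylinder, the r=4.5 cylinder at (4, 10.5) partially overlaps it — only the 10.36 mm² overlap (of its 63.21 mm²) is removed, clipping the outline; the r=6.5 cylinder at (6.5, 2.5) partially overlaps it — only the 74.85 mm² overlap (of its 131.88 mm²) is removed, clipping the outline — 1 connected region. Overall, the cross-section is a single solid region. The nearest boundary edge runs (1.50, 6.76)→(1.59, 6.71); distance from the point to it = 9.49 mm. The point is not inside any of the regions above, so it lies outside the cross-section (9.49 mm from the nearest boundary).

outside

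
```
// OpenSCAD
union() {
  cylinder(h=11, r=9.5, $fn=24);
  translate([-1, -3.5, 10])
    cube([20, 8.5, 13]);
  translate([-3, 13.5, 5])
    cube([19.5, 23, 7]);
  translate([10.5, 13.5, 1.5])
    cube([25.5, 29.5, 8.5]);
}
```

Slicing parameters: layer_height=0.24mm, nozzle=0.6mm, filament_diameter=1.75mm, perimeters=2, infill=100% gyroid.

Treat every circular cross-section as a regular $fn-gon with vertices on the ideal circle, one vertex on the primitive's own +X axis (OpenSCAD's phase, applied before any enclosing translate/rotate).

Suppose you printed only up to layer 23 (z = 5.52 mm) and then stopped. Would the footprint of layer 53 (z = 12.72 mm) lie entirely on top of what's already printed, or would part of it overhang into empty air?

Compare the two slices. At z = 5.52: the r=9.5 cylinder gives a regular 24-gon of circumradius 9.5 (constant along its height) (area = (24/2)·9.500²·sin(360°/24) = 280.30 mm²); the cube at (-1, -3.5) is absent (z outside [10, 23]); the cube at (-3, 13.5) (footprint 19.5×23) is included at this height (area 448.50 mm²); the cube at (10.5, 13.5) (footprint 25.5×29.5) is included at this height (area 752.25 mm²); Merging all regions: the regions partially overlap — summed areas 1481.05 mm² minus the doubly-counted overlap 138.00 mm² gives 1343.05 mm² — area = 1343.05 mm². At z = 12.72: the cylinder does not reach this height (z outside [0, 11]); the cube at (-1, -3.5) is present — its section is the full 20×8.5 rectangle (area 170.00 mm²); the cube at (-3, 13.5) is not intersected at this z (z outside [5, 12]); the cube at (10.5, 13.5) does not reach this height (z outside [1.5, 10]); Combining (union): only the 20×8.5 cube at (-1, -3.5) is present, so the union is just that shape — area = 170.00 mm². Checking containment: at z = 12.72 the cross-section extends beyond the z = 5.52 cross-section by about 84.28 mm².

part overhangs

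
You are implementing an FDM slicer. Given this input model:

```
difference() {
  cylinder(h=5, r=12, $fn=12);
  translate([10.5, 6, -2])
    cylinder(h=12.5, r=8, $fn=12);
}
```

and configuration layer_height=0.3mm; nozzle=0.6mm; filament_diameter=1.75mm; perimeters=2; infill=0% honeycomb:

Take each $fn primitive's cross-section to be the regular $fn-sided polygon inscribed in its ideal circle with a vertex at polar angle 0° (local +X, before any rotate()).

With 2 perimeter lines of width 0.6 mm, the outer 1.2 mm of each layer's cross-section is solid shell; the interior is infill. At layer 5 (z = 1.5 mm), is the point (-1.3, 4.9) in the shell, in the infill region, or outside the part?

At z = 1.5 mm: the r=12 cylinder gives a regular 12-gon of circumradius 12 (constant along its height); the r=8 cylinder at (10.5, 6) contributes a regular 12-gon of circumradius 8; Taking the first minus the rest: starting from the r=12 cylinder, the r=8 cylinder at (10.5, 6) partially overlaps it — only the 77.32 mm² overlap (of its 192.00 mm²) is removed, clipping the outline — 1 connected region. Overall, the cross-section is a single solid region. The nearest boundary edge runs (2.50, 6.00)→(3.57, 2.00); distance from the point to it = 3.96 mm. The point is inside the cross-section and 3.96 mm from the nearest boundary — more than the 1.2 mm shell width (2 × 0.6), so it's in the infill interior.

infill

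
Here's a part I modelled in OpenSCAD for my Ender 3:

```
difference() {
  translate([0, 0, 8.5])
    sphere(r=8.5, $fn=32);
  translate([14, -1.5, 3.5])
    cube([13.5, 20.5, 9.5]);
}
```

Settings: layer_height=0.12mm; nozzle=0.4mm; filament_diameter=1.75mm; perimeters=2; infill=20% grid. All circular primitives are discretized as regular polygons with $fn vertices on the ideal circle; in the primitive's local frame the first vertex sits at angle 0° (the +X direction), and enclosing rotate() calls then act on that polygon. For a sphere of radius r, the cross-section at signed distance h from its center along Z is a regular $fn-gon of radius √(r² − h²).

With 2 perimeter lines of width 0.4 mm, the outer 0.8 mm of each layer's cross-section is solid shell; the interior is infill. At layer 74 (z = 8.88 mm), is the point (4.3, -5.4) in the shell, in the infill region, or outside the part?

infill

At z = 8.88 mm: the r=8.5 sphere contributes a regular 32-gon of circumradius √(8.5²−0.38²) = 8.492; the 13.5×20.5 cube at (14, -1.5) contributes its full rectangle; Taking the first minus the rest: starting from the r=8.5 sphere, the 13.5×20.5 cube at (14, -1.5) misses the remaining region (no effect) — 1 connected region. Overall, the cross-section is a single solid region. The nearest boundary edge runs (6.00, -6.00)→(4.72, -7.06); distance from the point to it = 1.55 mm. The point is inside the cross-section and 1.55 mm from the nearest boundary — more than the 0.8 mm shell width (2 × 0.4), so it's in the infill interior.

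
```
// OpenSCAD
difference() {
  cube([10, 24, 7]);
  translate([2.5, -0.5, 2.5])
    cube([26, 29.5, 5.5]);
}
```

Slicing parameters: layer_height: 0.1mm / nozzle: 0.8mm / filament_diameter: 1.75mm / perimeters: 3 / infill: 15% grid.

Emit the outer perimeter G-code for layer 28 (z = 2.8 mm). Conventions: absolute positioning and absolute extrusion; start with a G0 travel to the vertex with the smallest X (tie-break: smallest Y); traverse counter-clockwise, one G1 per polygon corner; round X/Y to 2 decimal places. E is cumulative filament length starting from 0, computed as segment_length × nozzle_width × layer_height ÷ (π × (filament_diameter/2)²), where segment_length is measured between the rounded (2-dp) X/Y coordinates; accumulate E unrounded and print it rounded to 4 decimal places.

At z = 2.8 mm: the 10×24 cube contributes its full rectangle; the cube at (2.5, -0.5) (footprint 26×29.5) is included at this height; After the difference (first − rest): starting from the 10×24 cube, the 26×29.5 cube at (2.5, -0.5) partially overlaps it — only the 180.00 mm² overlap (of its 767.00 mm²) is removed, clipping the outline — 1 connected region. The outline is a single polygon with 4 vertices. Extrusion per mm of travel: 0.8 × 0.1 / (π × 0.875²) = 0.033260. Accumulating E over each segment gives final E = 1.7628.

G0 X0.00 Y0.00 Z2.80
G1 X2.50 Y0.00 E0.0832
G1 X2.50 Y24.00 E0.8814
G1 X0.00 Y24.00 E0.9645
G1 X0.00 Y0.00 E1.7628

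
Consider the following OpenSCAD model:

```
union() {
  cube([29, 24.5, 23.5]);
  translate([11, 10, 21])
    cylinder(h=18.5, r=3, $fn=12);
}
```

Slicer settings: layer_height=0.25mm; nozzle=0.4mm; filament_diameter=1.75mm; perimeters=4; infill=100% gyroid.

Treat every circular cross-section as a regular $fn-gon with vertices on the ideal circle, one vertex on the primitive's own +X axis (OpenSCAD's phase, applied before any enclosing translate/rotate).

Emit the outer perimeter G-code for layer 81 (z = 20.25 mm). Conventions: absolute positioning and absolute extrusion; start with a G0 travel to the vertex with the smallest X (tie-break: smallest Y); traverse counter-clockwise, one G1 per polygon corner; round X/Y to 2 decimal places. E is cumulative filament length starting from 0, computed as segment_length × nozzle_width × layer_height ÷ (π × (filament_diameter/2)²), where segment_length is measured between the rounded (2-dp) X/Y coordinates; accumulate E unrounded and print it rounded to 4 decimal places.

G0 X0.00 Y0.00 Z20.25
G1 X29.00 Y0.00 E1.2057
G1 X29.00 Y24.50 E2.2243
G1 X0.00 Y24.50 E3.4300
G1 X0.00 Y0.00 E4.4485

At z = 20.25 mm: the cube (footprint 29×24.5) is included at this height; the cylinder at (11, 10) is absent (z outside [21, 39.5]); Merging all regions: only the 29×24.5 cube is present, so the union is just that shape — 1 connected region. The outline is a single polygon with 4 vertices. Extrusion per mm of travel: 0.4 × 0.25 / (π × 0.875²) = 0.041575. Accumulating E over each segment gives final E = 4.4485.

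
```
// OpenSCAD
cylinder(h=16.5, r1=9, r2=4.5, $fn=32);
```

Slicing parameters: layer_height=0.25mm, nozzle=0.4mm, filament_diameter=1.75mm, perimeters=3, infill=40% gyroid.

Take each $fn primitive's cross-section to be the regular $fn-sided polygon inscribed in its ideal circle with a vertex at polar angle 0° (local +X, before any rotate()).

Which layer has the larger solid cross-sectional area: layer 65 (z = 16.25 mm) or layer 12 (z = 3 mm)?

layer 12 (z = 3 mm)

Layer 65 (z = 16.25): the cone contributes a regular 32-gon of circumradius 4.568 (interpolated between r1=9 and r2=4.5 at t=0.985) (area = (32/2)·4.568²·sin(360°/32) = 65.14 mm²). So its area = 65.14 mm². Layer 12 (z = 3): the cone (r1=9→r2=4.5) has section circumradius 8.182 here — a regular 32-gon (area = (32/2)·8.182²·sin(360°/32) = 208.96 mm²). So its area = 208.96 mm². Layer 12 is larger (208.96 vs 65.14 mm²).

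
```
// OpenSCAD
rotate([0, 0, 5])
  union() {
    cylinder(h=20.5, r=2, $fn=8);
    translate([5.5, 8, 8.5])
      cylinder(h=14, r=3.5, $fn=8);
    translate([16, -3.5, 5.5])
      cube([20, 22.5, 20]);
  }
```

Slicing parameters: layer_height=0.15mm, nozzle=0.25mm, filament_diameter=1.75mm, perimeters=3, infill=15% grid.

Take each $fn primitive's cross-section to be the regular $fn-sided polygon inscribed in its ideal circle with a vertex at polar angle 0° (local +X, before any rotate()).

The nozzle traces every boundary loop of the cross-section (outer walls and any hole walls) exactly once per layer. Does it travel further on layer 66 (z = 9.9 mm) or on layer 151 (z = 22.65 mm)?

Layer 66 (z = 9.9): the r=2 cylinder contributes a regular 8-gon of circumradius 2 (perimeter = 2·8·2.000·sin(180°/8) = 12.25 mm); the r=3.5 cylinder at (5.5, 8) gives a regular 8-gon of circumradius 3.5 (constant along its height) (perimeter = 2·8·3.500·sin(180°/8) = 21.43 mm); the cube at (16, -3.5) (footprint 20×22.5) is included at this height (perimeter 85.00 mm); Combining (union): the 3 present regions are separate (no shared area or edge), so areas and boundary lengths simply add and each stays a separate island — boundary = 118.68 mm; (whole slice rotated 5° about Z — lengths, areas and connectivity unchanged). So its perimeter = 118.68 mm. Layer 151 (z = 22.65): the cylinder is absent (z outside [0, 20.5]); the cylinder at (5.5, 8) is absent (z outside [8.5, 22.5]); the 20×22.5 cube at (16, -3.5) contributes its full rectangle (perimeter 85.00 mm); Merging all regions: only the 20×22.5 cube at (16, -3.5) is present, so the union is just that shape — boundary = 85.00 mm; (whole slice rotated 5° about Z — lengths, areas and connectivity unchanged). So its perimeter = 85.00 mm. Layer 66 is larger (118.68 vs 85.00 mm).

layer 66 (z = 9.9 mm)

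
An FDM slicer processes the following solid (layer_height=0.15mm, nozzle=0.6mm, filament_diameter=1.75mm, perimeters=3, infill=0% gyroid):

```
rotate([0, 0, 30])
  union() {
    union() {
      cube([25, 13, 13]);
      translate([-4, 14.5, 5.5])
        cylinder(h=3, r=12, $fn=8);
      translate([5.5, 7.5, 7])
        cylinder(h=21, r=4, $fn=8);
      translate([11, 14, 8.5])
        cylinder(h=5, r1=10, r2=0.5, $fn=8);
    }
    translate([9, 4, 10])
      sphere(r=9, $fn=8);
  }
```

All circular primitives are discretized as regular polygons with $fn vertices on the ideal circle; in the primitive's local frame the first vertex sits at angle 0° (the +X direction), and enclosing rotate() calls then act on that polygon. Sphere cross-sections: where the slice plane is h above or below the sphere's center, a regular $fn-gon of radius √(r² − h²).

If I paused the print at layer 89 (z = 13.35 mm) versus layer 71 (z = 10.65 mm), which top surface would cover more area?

layer 71 (z = 10.65 mm)

Layer 89 (z = 13.35): the cube does not reach this height (z outside [0, 13]); the cylinder at (-4, 14.5) is not intersected at this z (z outside [5.5, 8.5]); the cylinder at (5.5, 7.5): section is a regular 8-gon, circumradius r=4 (area = (8/2)·4.000²·sin(360°/8) = 45.25 mm²); the cone at (11, 14): at t=0.970 of its height the radius interpolates to r₁+(r₂−r₁)t = 0.785, giving a regular 8-gon of that circumradius (area = (8/2)·0.785²·sin(360°/8) = 1.74 mm²); Combining (union): the 2 present regions are separate (no shared area or edge), so areas and boundary lengths simply add and each stays a separate island — area = 47.00 mm²; the r=9 sphere at (9, 4) slices to a regular 8-gon of circumradius 8.353 (√(r²−h²) with h=3.35 from center) (area = (8/2)·8.353²·sin(360°/8) = 197.36 mm²); Taking the union: the regions partially overlap — summed areas 244.36 mm² minus the doubly-counted overlap 41.70 mm² gives 202.66 mm² — area = 202.66 mm²; (rotated 30° about Z; rotation is an isometry so areas/perimeters/island counts are preserved). So its area = 202.66 mm². Layer 71 (z = 10.65): the cube is present — its section is the full 25×13 rectangle (area 325.00 mm²); the cylinder at (-4, 14.5) is not intersected at this z (z outside [5.5, 8.5]); the r=4 cylinder at (5.5, 7.5) contributes a regular 8-gon of circumradius 4 (area = (8/2)·4.000²·sin(360°/8) = 45.25 mm²); the cone at (11, 14): at t=0.430 of its height the radius interpolates to r₁+(r₂−r₁)t = 5.915, giving a regular 8-gon of that circumradius (area = (8/2)·5.915²·sin(360°/8) = 98.96 mm²); Merging all regions: the regions partially overlap — summed areas 469.21 mm² minus the doubly-counted overlap 83.32 mm² gives 385.90 mm² — area = 385.90 mm²; the r=9 sphere at (9, 4) contributes a regular 8-gon of circumradius √(9²−0.65²) = 8.976 (area = (8/2)·8.976²·sin(360°/8) = 227.91 mm²); Merging all regions: the regions partially overlap — summed areas 613.80 mm² minus the doubly-counted overlap 179.14 mm² gives 434.66 mm² — area = 434.66 mm²; (whole slice rotated 30° about Z — lengths, areas and connectivity unchanged). So its area = 434.66 mm². Layer 71 is larger (434.66 vs 202.66 mm²).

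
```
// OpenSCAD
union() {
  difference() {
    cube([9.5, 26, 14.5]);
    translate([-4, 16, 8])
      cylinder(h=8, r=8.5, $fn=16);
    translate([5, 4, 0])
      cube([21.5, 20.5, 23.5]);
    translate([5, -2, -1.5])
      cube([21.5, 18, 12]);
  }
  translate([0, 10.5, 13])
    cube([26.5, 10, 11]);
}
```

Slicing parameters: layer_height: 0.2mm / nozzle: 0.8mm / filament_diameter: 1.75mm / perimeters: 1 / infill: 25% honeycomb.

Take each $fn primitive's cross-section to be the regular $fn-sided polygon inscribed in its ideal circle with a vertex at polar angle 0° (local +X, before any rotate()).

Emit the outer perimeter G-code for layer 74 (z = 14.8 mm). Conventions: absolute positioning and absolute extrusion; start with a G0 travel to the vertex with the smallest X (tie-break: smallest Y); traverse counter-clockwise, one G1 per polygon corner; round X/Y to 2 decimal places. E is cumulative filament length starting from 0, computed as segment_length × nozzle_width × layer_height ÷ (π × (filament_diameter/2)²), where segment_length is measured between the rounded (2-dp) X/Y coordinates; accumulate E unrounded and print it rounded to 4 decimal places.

At z = 14.8 mm: the cube does not reach this height (z outside [0, 14.5]); the cylinder at (-4, 16): section is a regular 16-gon, circumradius r=8.5; the 21.5×20.5 cube at (5, 4) contributes its full rectangle; the cube at (5, -2) does not reach this height (z outside [-1.5, 10.5]); Subtracting the remaining from the first: the first operand is absent here, so nothing remains; the cube at (0, 10.5) (footprint 26.5×10) is included at this height; Merging all regions: only the 26.5×10 cube at (0, 10.5) is present, so the union is just that shape — 1 connected region. The outline is a single polygon with 4 vertices. Extrusion per mm of travel: 0.8 × 0.2 / (π × 0.875²) = 0.066520. Accumulating E over each segment gives final E = 4.8560.

G0 X0.00 Y10.50 Z14.80
G1 X26.50 Y10.50 E1.7628
G1 X26.50 Y20.50 E2.4280
G1 X0.00 Y20.50 E4.1908
G1 X0.00 Y10.50 E4.8560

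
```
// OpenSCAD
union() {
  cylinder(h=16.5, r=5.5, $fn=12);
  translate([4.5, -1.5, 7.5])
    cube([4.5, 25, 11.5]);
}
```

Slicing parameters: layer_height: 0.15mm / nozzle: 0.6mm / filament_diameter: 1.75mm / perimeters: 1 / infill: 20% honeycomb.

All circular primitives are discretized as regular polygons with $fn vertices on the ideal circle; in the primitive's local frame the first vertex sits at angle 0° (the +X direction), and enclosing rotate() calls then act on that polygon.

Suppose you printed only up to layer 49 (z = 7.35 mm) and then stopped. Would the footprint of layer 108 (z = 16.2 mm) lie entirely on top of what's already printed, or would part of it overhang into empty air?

part overhangs

Compare the two slices. At z = 7.35: the r=5.5 cylinder contributes a regular 12-gon of circumradius 5.5 (area = (12/2)·5.500²·sin(360°/12) = 90.75 mm²); the cube at (4.5, -1.5) is absent (z outside [7.5, 19]); Taking the union: only the r=5.5 cylinder is present, so the union is just that shape — area = 90.75 mm². At z = 16.2: the cylinder: section is a regular 12-gon, circumradius r=5.5 (area = (12/2)·5.500²·sin(360°/12) = 90.75 mm²); the cube at (4.5, -1.5) (footprint 4.5×25) is included at this height (area 112.50 mm²); Merging all regions: the regions partially overlap — summed areas 203.25 mm² minus the doubly-counted overlap 2.97 mm² gives 200.28 mm² — area = 200.28 mm². Checking containment: at z = 16.2 the cross-section extends beyond the z = 7.35 cross-section by about 109.53 mm².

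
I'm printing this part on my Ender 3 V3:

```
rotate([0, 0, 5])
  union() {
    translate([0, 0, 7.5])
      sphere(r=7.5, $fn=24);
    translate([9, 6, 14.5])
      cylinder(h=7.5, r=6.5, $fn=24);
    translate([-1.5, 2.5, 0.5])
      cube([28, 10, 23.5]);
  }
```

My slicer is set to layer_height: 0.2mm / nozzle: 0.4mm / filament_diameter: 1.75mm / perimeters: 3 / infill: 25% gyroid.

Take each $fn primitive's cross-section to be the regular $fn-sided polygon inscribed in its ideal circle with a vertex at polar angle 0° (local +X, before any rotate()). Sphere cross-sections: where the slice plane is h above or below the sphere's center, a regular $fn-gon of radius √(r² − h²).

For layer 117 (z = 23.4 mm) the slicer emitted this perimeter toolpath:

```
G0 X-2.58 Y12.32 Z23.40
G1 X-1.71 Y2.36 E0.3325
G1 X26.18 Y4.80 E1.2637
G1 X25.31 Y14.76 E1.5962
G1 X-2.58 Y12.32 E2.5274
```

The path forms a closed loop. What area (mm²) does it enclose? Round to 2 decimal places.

Apply the shoelace formula to the sequence of (X, Y) vertices; enclosed area = 279.91 mm².

279.91 mm²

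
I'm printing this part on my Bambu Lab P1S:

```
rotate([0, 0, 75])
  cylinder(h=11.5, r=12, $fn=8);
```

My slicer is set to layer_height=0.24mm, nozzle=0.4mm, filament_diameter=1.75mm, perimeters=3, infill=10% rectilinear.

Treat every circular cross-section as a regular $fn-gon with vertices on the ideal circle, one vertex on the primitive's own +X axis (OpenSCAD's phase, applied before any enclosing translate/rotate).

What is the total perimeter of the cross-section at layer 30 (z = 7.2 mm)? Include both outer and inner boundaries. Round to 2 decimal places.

73.48 mm

At z = 7.2 mm: the cylinder: section is a regular 8-gon, circumradius r=12 (perimeter = 2·8·12.000·sin(180°/8) = 73.48 mm); (whole slice rotated 75° about Z — lengths, areas and connectivity unchanged). Overall, the cross-section is a single solid region. Total boundary length (outer) = 73.48 mm.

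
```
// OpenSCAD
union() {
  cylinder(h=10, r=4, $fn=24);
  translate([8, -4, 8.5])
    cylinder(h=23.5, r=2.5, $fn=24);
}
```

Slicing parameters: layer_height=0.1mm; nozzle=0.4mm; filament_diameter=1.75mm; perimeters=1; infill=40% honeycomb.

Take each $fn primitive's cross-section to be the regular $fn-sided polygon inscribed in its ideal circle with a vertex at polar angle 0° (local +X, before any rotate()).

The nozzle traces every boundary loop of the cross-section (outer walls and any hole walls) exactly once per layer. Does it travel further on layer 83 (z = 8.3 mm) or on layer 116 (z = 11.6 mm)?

layer 83 (z = 8.3 mm)

Layer 83 (z = 8.3): the cylinder: section is a regular 24-gon, circumradius r=4 (perimeter = 2·24·4.000·sin(180°/24) = 25.06 mm); the cylinder at (8, -4) does not reach this height (z outside [8.5, 32]); Taking the union: only the r=4 cylinder is present, so the union is just that shape — boundary = 25.06 mm. So its perimeter = 25.06 mm. Layer 116 (z = 11.6): the cylinder is absent (z outside [0, 10]); the r=2.5 cylinder at (8, -4) contributes a regular 24-gon of circumradius 2.5 (perimeter = 2·24·2.500·sin(180°/24) = 15.66 mm); Taking the union: only the r=2.5 cylinder at (8, -4) is present, so the union is just that shape — boundary = 15.66 mm. So its perimeter = 15.66 mm. Layer 83 is larger (25.06 vs 15.66 mm).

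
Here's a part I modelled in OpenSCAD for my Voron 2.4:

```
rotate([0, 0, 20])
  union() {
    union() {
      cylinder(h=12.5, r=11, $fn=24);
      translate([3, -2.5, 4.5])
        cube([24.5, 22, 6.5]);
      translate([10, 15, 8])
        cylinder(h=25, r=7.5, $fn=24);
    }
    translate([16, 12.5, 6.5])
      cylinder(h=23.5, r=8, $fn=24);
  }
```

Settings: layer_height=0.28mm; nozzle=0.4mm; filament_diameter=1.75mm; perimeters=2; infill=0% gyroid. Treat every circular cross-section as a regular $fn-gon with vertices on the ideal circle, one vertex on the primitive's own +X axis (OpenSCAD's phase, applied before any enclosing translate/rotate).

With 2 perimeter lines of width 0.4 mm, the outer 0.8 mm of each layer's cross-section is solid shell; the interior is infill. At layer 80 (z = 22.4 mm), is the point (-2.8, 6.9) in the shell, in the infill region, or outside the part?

outside

At z = 22.4 mm: the cylinder is absent (z outside [0, 12.5]); the cube at (3, -2.5) is not intersected at this z (z outside [4.5, 11]); the cylinder at (10, 15): section is a regular 24-gon, circumradius r=7.5; Merging all regions: only the r=7.5 cylinder at (10, 15) is present, so the union is just that shape — 1 connected region; the r=8 cylinder at (16, 12.5) contributes a regular 24-gon of circumradius 8; Taking the union: the regions partially overlap (shared area 89.30 mm²), so overlapping operands fuse into one piece — 1 connected region; (whole slice rotated 20° about Z — lengths, areas and connectivity unchanged). Overall, the cross-section is a single solid region. Undo the 20° rotation: the query point maps to (-0.271, 7.442) in the un-rotated model frame. The nearest boundary edge runs (4.70, 9.70)→(3.50, 11.25); distance from the point to it = 5.31 mm. The point is not inside any of the regions above, so it lies outside the cross-section (5.31 mm from the nearest boundary).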